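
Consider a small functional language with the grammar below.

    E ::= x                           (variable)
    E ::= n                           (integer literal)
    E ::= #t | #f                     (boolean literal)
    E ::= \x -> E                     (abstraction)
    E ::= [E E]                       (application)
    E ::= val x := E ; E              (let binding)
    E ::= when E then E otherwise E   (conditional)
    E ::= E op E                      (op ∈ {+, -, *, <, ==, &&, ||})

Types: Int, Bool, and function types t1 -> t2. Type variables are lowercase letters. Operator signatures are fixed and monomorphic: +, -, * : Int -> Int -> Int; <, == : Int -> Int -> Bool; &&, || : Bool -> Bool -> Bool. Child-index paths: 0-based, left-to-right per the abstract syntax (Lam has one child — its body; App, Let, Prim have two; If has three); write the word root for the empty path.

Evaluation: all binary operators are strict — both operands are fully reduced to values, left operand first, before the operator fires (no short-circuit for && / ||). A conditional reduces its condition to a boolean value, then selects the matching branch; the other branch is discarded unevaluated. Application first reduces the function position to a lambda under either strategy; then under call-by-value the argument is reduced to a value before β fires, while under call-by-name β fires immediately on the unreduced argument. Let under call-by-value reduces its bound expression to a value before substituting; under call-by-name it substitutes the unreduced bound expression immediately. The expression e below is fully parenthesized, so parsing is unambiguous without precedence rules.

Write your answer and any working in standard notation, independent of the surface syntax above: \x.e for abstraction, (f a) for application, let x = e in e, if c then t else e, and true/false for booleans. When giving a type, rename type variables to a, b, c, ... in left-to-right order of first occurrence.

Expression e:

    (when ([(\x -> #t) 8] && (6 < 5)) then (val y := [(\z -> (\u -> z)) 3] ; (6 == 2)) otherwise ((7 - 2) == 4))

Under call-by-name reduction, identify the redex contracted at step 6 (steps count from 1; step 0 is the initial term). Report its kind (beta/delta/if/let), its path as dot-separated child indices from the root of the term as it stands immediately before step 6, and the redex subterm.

Trace:
step 0: (if (((\x.true) 8) && (6 < 5)) then (let y = ((\z.(\u.z)) 3) in (6 == 2)) else ((7 - 2) == 4))
step 1: [beta@0.0] (if (true && (6 < 5)) then (let y = ((\z.(\u.z)) 3) in (6 == 2)) else ((7 - 2) == 4))
step 2: [delta@0.1] (if (true && false) then (let y = ((\z.(\u.z)) 3) in (6 == 2)) else ((7 - 2) == 4))
step 3: [delta@0] (if false then (let y = ((\z.(\u.z)) 3) in (6 == 2)) else ((7 - 2) == 4))
step 4: [if@root] ((7 - 2) == 4)
step 5: [delta@0] (5 == 4)
step 6: [delta@root] false

Answer: delta at root : (5 == 4)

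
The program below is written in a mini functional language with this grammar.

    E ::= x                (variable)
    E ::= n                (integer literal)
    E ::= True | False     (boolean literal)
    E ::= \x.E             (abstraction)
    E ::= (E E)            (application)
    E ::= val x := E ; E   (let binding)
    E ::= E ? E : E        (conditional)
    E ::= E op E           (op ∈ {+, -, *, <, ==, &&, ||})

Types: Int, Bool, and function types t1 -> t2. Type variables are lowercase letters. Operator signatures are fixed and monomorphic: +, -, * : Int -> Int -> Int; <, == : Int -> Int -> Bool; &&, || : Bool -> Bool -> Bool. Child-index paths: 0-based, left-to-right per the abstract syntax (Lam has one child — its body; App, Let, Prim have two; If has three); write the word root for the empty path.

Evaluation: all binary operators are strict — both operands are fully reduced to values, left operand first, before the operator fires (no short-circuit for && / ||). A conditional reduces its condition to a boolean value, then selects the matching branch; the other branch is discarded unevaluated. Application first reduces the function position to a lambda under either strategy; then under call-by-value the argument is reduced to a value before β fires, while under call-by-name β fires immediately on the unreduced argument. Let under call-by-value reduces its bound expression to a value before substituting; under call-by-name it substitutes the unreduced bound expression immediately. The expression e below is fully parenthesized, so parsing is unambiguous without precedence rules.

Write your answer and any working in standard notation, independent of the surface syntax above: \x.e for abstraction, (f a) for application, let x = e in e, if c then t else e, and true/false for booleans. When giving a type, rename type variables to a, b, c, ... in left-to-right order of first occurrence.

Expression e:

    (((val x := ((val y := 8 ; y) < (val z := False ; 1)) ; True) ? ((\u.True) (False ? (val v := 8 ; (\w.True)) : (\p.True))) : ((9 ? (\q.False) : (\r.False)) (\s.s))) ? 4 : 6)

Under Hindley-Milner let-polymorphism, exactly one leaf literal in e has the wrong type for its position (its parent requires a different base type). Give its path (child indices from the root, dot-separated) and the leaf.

Answer: 0.2.0.0 : 9

Derivation:
let y : Int
y : Int
  unify Int ~ Int
let z : Bool
  unify Int ~ Int
let x : Bool
  unify Bool ~ Bool
\u._ : a -> Bool
  unify Bool ~ Bool
let v : Int
\w._ : b -> Bool
\p._ : c -> Bool
  unify b -> Bool ~ c -> Bool
  unify b ~ c
  unify Bool ~ Bool
  unify a -> Bool ~ (c -> Bool) -> d
  unify a ~ c -> Bool
  unify Bool ~ d
_ _ : Bool
  unify Int ~ Bool
  FAIL: mismatch Int ~ Bool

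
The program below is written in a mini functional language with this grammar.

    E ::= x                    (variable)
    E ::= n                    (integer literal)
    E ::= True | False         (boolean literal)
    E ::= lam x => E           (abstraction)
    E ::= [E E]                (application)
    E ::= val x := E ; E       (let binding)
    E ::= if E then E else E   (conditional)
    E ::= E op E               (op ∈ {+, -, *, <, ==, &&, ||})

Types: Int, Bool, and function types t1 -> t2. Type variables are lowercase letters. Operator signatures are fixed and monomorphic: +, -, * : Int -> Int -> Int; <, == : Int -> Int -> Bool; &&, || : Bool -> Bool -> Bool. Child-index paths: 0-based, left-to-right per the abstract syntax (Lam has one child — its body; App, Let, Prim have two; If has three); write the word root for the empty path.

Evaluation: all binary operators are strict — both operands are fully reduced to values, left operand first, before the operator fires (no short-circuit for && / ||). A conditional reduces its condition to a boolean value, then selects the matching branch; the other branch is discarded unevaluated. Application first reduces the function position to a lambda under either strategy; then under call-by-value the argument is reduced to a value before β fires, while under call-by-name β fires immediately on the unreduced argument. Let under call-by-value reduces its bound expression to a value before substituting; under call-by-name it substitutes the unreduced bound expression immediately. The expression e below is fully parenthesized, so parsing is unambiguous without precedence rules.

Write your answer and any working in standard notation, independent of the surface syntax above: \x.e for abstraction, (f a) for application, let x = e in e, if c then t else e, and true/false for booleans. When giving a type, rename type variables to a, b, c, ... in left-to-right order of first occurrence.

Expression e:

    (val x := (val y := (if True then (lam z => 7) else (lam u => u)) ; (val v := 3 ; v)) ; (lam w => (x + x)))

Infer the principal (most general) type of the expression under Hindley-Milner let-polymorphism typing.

Answer: a -> Int

Working:
  unify Bool ~ Bool
\z._ : a -> Int
u : b
\u._ : b -> b
  unify a -> Int ~ b -> b
  unify a ~ b
  unify Int ~ b
let y : Int -> Int
let v : Int
v : Int
let x : Int
x : Int
  unify Int ~ Int
x : Int
  unify Int ~ Int
\w._ : c -> Int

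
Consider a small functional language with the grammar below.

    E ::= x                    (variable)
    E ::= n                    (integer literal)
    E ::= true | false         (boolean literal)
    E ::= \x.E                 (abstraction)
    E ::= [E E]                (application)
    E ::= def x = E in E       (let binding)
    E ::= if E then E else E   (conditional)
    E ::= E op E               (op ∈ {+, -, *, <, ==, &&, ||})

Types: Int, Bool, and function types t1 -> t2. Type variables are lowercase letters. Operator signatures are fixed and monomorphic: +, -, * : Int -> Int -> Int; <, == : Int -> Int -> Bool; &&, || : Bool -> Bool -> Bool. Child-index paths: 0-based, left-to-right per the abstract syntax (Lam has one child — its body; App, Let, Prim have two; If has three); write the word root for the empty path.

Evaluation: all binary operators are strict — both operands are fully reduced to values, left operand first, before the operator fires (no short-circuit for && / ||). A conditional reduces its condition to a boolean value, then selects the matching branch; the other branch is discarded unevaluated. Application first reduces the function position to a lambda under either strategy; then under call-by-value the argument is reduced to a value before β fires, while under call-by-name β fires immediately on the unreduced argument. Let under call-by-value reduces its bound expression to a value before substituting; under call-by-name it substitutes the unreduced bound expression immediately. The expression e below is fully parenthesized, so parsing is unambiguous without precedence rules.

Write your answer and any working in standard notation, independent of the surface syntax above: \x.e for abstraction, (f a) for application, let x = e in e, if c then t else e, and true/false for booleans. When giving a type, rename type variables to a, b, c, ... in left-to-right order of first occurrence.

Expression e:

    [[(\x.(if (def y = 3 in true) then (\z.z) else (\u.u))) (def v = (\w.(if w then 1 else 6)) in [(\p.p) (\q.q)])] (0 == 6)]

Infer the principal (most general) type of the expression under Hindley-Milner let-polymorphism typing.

Trace:
let y : Int
  unify Bool ~ Bool
z : b
\z._ : b -> b
u : c
\u._ : c -> c
  unify b -> b ~ c -> c
  unify b ~ c
  unify c ~ c
\x._ : a -> c -> c
w : d
  unify d ~ Bool
  unify Int ~ Int
\w._ : Bool -> Int
let v : Bool -> Int
p : e
\p._ : e -> e
q : f
\q._ : f -> f
  unify e -> e ~ (f -> f) -> g
  unify e ~ f -> f
  unify f -> f ~ g
_ _ : f -> f
  unify a -> c -> c ~ (f -> f) -> h
  unify a ~ f -> f
  unify c -> c ~ h
_ _ : c -> c
  unify Int ~ Int
  unify Int ~ Int
  unify c -> c ~ Bool -> i
  unify c ~ Bool
  unify Bool ~ i
_ _ : Bool

Answer: Bool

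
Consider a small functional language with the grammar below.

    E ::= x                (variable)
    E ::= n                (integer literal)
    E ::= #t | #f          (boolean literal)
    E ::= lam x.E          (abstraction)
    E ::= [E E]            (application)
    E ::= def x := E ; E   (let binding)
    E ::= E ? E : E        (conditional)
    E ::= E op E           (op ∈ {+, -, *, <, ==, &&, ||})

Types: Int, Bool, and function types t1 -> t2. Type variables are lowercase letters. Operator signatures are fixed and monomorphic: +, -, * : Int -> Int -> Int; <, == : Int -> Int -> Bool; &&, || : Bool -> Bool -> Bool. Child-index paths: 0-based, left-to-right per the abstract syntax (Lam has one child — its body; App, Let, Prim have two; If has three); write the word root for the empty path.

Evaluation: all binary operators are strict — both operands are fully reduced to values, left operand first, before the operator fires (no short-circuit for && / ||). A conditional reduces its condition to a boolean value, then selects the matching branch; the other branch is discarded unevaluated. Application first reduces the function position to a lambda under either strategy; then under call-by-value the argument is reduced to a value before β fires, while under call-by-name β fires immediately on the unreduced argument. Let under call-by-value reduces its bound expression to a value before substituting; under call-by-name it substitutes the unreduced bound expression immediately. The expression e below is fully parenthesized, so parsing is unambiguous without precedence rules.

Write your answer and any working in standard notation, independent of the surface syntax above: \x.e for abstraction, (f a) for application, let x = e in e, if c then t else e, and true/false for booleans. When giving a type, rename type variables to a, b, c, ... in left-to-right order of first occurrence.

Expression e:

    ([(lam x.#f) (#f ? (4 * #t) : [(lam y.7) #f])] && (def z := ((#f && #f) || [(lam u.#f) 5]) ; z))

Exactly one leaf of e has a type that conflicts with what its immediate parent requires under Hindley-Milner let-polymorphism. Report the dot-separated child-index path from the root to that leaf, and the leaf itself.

Answer: 0.1.1.1 : true

Trace:
\x._ : a -> Bool
  unify Bool ~ Bool
  unify Int ~ Int
  unify Bool ~ Int
  FAIL: mismatch Bool ~ Int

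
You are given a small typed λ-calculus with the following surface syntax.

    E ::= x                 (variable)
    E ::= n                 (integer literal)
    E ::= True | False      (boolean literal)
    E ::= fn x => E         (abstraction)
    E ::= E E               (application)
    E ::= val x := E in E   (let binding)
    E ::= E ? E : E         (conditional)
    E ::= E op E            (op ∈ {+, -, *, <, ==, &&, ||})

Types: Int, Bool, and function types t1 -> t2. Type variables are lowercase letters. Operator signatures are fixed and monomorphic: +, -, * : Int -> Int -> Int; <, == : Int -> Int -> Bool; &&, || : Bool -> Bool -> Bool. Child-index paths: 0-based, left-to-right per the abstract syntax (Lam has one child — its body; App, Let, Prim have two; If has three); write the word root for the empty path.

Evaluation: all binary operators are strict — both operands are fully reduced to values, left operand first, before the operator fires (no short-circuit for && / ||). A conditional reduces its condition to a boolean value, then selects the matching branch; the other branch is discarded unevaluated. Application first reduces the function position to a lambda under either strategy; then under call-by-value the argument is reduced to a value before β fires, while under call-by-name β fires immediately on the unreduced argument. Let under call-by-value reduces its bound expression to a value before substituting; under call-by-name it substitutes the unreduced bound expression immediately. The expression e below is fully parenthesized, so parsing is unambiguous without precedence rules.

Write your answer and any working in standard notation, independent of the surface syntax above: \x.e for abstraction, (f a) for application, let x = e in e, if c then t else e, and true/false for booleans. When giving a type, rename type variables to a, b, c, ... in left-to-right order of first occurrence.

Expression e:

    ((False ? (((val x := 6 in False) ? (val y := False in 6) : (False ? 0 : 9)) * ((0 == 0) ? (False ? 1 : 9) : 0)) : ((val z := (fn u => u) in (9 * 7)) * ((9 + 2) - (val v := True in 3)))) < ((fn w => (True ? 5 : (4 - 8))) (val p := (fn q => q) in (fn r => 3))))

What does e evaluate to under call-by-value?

Derivation:
step 0: ((if false then ((if (let x = 6 in false) then (let y = false in 6) else (if false then 0 else 9)) * (if (0 == 0) then (if false then 1 else 9) else 0)) else ((let z = (\u.u) in (9 * 7)) * ((9 + 2) - (let v = true in 3)))) < ((\w.(if true then 5 else (4 - 8))) (let p = (\q.q) in (\r.3))))
step 1: [if@0] (((let z = (\u.u) in (9 * 7)) * ((9 + 2) - (let v = true in 3))) < ((\w.(if true then 5 else (4 - 8))) (let p = (\q.q) in (\r.3))))
step 2: [let@0.0] (((9 * 7) * ((9 + 2) - (let v = true in 3))) < ((\w.(if true then 5 else (4 - 8))) (let p = (\q.q) in (\r.3))))
step 3: [delta@0.0] ((63 * ((9 + 2) - (let v = true in 3))) < ((\w.(if true then 5 else (4 - 8))) (let p = (\q.q) in (\r.3))))
step 4: [delta@0.1.0] ((63 * (11 - (let v = true in 3))) < ((\w.(if true then 5 else (4 - 8))) (let p = (\q.q) in (\r.3))))
step 5: [let@0.1.1] ((63 * (11 - 3)) < ((\w.(if true then 5 else (4 - 8))) (let p = (\q.q) in (\r.3))))
step 6: [delta@0.1] ((63 * 8) < ((\w.(if true then 5 else (4 - 8))) (let p = (\q.q) in (\r.3))))
step 7: [delta@0] (504 < ((\w.(if true then 5 else (4 - 8))) (let p = (\q.q) in (\r.3))))
step 8: [let@1.1] (504 < ((\w.(if true then 5 else (4 - 8))) (\r.3)))
step 9: [beta@1] (504 < (if true then 5 else (4 - 8)))
step 10: [if@1] (504 < 5)
step 11: [delta@root] false

Answer: false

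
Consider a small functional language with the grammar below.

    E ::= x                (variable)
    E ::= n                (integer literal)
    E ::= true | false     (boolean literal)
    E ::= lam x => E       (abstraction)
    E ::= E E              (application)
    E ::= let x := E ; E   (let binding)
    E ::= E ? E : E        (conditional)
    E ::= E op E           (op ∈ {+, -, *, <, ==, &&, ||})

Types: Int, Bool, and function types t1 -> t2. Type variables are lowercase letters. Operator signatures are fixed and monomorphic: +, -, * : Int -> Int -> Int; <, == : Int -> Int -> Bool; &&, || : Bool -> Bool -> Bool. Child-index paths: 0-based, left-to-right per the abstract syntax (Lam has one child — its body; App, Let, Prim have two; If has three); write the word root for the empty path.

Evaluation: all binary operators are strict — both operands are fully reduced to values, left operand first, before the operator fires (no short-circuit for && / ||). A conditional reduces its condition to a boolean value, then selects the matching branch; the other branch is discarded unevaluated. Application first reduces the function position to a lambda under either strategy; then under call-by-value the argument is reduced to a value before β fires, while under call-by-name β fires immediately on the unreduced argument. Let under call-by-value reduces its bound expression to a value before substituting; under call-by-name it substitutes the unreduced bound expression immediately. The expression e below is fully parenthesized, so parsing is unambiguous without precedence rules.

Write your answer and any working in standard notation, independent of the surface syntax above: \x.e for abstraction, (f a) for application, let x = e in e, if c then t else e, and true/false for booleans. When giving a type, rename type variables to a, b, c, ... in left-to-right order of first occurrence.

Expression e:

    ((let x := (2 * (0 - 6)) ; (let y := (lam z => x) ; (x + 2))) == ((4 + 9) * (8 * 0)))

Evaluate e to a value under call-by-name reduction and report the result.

Working:
step 0: ((let x = (2 * (0 - 6)) in (let y = (\z.x) in (x + 2))) == ((4 + 9) * (8 * 0)))
step 1: [let@0] ((let y = (\z.(2 * (0 - 6))) in ((2 * (0 - 6)) + 2)) == ((4 + 9) * (8 * 0)))
step 2: [let@0] (((2 * (0 - 6)) + 2) == ((4 + 9) * (8 * 0)))
step 3: [delta@0.0.1] (((2 * -6) + 2) == ((4 + 9) * (8 * 0)))
step 4: [delta@0.0] ((-12 + 2) == ((4 + 9) * (8 * 0)))
step 5: [delta@0] (-10 == ((4 + 9) * (8 * 0)))
step 6: [delta@1.0] (-10 == (13 * (8 * 0)))
step 7: [delta@1.1] (-10 == (13 * 0))
step 8: [delta@1] (-10 == 0)
step 9: [delta@root] false

Answer: false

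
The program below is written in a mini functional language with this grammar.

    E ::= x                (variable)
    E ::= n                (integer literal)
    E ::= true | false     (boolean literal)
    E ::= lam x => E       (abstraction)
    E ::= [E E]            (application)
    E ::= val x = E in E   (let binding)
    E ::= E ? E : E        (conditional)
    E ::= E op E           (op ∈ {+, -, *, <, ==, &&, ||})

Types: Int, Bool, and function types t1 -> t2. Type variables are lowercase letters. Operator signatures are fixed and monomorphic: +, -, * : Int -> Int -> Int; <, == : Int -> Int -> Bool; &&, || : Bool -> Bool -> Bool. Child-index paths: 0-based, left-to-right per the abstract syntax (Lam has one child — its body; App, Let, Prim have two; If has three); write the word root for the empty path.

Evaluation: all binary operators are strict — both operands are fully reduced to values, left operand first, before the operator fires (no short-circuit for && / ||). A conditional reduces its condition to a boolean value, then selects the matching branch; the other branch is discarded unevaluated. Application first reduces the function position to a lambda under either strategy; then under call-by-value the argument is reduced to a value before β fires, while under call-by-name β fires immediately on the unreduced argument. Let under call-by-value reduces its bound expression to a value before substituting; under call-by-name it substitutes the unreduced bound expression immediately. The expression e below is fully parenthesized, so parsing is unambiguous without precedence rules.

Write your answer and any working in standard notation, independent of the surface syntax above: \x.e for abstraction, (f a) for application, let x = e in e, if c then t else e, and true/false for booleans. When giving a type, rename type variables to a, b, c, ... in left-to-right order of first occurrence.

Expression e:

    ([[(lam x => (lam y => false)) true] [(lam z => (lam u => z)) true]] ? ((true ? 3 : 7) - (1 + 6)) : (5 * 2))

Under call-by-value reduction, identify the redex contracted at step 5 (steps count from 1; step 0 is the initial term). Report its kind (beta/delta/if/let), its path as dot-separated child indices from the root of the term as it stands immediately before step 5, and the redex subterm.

Trace:
step 0: (if (((\x.(\y.false)) true) ((\z.(\u.z)) true)) then ((if true then 3 else 7) - (1 + 6)) else (5 * 2))
step 1: [beta@0.0] (if ((\y.false) ((\z.(\u.z)) true)) then ((if true then 3 else 7) - (1 + 6)) else (5 * 2))
step 2: [beta@0.1] (if ((\y.false) (\u.true)) then ((if true then 3 else 7) - (1 + 6)) else (5 * 2))
step 3: [beta@0] (if false then ((if true then 3 else 7) - (1 + 6)) else (5 * 2))
step 4: [if@root] (5 * 2)
step 5: [delta@root] 10

Answer: delta at root : (5 * 2)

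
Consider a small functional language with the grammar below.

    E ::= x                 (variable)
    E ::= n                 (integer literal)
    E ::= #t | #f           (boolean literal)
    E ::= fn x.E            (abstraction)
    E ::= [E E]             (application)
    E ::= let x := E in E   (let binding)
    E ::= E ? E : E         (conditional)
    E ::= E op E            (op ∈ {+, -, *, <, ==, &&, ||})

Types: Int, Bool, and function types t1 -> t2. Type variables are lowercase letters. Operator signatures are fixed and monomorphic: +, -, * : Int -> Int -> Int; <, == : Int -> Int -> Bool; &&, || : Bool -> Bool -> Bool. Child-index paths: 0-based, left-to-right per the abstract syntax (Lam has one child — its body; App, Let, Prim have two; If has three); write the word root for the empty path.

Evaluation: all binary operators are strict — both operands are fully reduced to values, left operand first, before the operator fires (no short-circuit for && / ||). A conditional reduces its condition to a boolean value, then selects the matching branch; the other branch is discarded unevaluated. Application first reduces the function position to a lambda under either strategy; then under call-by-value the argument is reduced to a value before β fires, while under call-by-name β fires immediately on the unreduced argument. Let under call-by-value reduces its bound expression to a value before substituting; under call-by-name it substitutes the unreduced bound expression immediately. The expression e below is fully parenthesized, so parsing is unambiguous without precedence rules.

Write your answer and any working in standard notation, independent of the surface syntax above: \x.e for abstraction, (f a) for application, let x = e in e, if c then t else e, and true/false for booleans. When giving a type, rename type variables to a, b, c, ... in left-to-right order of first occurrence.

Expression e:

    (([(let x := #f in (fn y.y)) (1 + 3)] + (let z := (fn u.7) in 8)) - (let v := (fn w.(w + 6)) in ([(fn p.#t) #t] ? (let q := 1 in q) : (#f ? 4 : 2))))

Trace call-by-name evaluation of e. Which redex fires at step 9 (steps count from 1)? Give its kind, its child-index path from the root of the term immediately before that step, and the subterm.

Answer: let at 1 : (let q = 1 in q)

Trace:
step 0: ((((let x = false in (\y.y)) (1 + 3)) + (let z = (\u.7) in 8)) - (let v = (\w.(w + 6)) in (if ((\p.true) true) then (let q = 1 in q) else (if false then 4 else 2))))
step 1: [let@0.0.0] ((((\y.y) (1 + 3)) + (let z = (\u.7) in 8)) - (let v = (\w.(w + 6)) in (if ((\p.true) true) then (let q = 1 in q) else (if false then 4 else 2))))
step 2: [beta@0.0] (((1 + 3) + (let z = (\u.7) in 8)) - (let v = (\w.(w + 6)) in (if ((\p.true) true) then (let q = 1 in q) else (if false then 4 else 2))))
step 3: [delta@0.0] ((4 + (let z = (\u.7) in 8)) - (let v = (\w.(w + 6)) in (if ((\p.true) true) then (let q = 1 in q) else (if false then 4 else 2))))
step 4: [let@0.1] ((4 + 8) - (let v = (\w.(w + 6)) in (if ((\p.true) true) then (let q = 1 in q) else (if false then 4 else 2))))
step 5: [delta@0] (12 - (let v = (\w.(w + 6)) in (if ((\p.true) true) then (let q = 1 in q) else (if false then 4 else 2))))
step 6: [let@1] (12 - (if ((\p.true) true) then (let q = 1 in q) else (if false then 4 else 2)))
step 7: [beta@1.0] (12 - (if true then (let q = 1 in q) else (if false then 4 else 2)))
step 8: [if@1] (12 - (let q = 1 in q))
step 9: [let@1] (12 - 1)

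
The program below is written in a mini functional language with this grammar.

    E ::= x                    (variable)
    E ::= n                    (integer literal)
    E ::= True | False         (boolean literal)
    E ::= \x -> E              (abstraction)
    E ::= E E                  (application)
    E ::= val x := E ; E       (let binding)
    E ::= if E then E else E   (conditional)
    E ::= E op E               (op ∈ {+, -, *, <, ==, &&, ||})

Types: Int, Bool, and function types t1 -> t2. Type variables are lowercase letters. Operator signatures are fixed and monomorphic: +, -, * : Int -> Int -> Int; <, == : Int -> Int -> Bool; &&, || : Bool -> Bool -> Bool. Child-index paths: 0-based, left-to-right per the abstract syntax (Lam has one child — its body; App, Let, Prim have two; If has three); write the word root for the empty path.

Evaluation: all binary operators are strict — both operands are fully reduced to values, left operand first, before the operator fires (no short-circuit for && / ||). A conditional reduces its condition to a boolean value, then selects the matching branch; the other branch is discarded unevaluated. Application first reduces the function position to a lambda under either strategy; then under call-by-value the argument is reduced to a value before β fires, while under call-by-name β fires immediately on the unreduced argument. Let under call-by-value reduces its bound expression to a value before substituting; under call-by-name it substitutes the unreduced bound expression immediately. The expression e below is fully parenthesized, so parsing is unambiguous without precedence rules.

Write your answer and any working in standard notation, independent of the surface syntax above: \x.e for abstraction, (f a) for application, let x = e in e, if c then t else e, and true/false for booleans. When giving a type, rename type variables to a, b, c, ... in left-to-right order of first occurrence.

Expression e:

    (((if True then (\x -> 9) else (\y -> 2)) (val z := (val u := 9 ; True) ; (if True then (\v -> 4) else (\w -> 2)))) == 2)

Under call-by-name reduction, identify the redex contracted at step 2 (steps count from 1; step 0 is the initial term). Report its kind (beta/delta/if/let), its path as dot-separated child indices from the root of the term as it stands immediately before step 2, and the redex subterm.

Trace:
step 0: (((if true then (\x.9) else (\y.2)) (let z = (let u = 9 in true) in (if true then (\v.4) else (\w.2)))) == 2)
step 1: [if@0.0] (((\x.9) (let z = (let u = 9 in true) in (if true then (\v.4) else (\w.2)))) == 2)
step 2: [beta@0] (9 == 2)

Answer: beta at 0 : ((\x.9) (let z = (let u = 9 in true) in (if true then (\v.4) else (\w.2))))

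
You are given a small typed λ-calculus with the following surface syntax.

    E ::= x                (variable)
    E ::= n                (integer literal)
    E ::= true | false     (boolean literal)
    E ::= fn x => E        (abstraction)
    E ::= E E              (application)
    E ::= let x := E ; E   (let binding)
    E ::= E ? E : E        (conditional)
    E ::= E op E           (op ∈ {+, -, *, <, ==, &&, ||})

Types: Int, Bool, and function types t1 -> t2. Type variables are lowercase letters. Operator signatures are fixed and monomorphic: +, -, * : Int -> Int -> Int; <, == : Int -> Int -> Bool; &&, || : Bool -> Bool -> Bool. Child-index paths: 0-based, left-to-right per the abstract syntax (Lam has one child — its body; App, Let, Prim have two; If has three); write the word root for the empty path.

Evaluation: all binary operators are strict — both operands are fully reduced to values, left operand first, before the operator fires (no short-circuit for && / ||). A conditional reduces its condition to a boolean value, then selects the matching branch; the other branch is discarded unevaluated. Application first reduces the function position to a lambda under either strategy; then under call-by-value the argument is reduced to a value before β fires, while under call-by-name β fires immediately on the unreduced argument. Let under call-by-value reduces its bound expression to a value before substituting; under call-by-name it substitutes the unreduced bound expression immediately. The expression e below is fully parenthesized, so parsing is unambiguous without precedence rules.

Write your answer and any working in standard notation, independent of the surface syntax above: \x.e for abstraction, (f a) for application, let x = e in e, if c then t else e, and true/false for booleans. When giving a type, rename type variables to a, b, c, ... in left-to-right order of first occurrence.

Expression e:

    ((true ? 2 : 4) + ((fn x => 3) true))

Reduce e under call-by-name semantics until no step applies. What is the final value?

Answer: 5

Derivation:
step 0: ((if true then 2 else 4) + ((\x.3) true))
step 1: [if@0] (2 + ((\x.3) true))
step 2: [beta@1] (2 + 3)
step 3: [delta@root] 5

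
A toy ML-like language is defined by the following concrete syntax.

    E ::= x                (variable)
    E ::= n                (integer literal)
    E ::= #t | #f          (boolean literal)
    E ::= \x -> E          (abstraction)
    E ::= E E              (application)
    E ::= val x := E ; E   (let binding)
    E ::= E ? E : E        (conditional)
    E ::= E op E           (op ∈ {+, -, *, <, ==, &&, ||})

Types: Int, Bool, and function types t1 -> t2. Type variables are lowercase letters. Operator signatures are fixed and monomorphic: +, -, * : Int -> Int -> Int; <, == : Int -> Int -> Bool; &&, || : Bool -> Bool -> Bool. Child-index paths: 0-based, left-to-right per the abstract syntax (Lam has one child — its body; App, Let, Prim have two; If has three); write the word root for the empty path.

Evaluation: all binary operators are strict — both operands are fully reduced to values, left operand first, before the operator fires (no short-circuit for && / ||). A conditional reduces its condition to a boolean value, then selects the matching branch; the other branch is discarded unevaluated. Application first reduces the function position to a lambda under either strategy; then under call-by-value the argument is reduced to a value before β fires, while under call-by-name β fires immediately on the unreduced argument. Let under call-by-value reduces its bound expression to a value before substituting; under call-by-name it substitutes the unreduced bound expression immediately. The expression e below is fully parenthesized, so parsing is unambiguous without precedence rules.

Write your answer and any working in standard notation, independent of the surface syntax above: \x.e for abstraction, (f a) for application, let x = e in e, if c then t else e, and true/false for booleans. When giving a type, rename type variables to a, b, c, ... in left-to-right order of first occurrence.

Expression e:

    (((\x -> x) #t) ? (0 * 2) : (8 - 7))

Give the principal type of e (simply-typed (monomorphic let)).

Derivation:
x : a
\x._ : a -> a
  unify a -> a ~ Bool -> b
  unify a ~ Bool
  unify Bool ~ b
_ _ : Bool
  unify Bool ~ Bool
  unify Int ~ Int
  unify Int ~ Int
  unify Int ~ Int
  unify Int ~ Int
  unify Int ~ Int

Answer: Int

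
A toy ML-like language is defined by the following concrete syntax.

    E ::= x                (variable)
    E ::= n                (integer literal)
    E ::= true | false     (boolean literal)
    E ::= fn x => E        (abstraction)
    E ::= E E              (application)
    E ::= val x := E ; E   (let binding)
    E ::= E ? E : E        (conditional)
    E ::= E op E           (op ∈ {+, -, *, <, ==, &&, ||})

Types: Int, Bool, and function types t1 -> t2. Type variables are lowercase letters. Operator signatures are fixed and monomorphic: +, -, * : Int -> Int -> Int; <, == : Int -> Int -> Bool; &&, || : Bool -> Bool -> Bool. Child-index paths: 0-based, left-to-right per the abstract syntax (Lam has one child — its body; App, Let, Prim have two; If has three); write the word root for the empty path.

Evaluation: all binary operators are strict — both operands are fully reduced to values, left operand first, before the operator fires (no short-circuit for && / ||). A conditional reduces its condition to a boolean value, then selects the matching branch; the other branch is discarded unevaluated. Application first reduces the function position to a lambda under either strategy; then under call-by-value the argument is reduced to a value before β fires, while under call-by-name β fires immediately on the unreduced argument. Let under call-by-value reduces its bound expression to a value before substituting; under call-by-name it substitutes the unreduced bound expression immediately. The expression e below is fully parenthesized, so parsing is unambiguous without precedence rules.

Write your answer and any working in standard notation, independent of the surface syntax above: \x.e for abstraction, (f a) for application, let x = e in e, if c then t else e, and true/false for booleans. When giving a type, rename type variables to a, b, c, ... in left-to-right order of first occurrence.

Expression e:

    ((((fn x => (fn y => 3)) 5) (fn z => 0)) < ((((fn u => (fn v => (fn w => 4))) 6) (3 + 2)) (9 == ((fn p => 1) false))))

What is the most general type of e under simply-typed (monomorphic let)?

Answer: Bool

Working:
\y._ : b -> Int
\x._ : a -> b -> Int
  unify a -> b -> Int ~ Int -> c
  unify a ~ Int
  unify b -> Int ~ c
_ _ : b -> Int
\z._ : d -> Int
  unify b -> Int ~ (d -> Int) -> e
  unify b ~ d -> Int
  unify Int ~ e
_ _ : Int
  unify Int ~ Int
\w._ : h -> Int
\v._ : g -> h -> Int
\u._ : f -> g -> h -> Int
  unify f -> g -> h -> Int ~ Int -> i
  unify f ~ Int
  unify g -> h -> Int ~ i
_ _ : g -> h -> Int
  unify Int ~ Int
  unify Int ~ Int
  unify g -> h -> Int ~ Int -> j
  unify g ~ Int
  unify h -> Int ~ j
_ _ : h -> Int
  unify Int ~ Int
\p._ : k -> Int
  unify k -> Int ~ Bool -> l
  unify k ~ Bool
  unify Int ~ l
_ _ : Int
  unify Int ~ Int
  unify h -> Int ~ Bool -> m
  unify h ~ Bool
  unify Int ~ m
_ _ : Int
  unify Int ~ Int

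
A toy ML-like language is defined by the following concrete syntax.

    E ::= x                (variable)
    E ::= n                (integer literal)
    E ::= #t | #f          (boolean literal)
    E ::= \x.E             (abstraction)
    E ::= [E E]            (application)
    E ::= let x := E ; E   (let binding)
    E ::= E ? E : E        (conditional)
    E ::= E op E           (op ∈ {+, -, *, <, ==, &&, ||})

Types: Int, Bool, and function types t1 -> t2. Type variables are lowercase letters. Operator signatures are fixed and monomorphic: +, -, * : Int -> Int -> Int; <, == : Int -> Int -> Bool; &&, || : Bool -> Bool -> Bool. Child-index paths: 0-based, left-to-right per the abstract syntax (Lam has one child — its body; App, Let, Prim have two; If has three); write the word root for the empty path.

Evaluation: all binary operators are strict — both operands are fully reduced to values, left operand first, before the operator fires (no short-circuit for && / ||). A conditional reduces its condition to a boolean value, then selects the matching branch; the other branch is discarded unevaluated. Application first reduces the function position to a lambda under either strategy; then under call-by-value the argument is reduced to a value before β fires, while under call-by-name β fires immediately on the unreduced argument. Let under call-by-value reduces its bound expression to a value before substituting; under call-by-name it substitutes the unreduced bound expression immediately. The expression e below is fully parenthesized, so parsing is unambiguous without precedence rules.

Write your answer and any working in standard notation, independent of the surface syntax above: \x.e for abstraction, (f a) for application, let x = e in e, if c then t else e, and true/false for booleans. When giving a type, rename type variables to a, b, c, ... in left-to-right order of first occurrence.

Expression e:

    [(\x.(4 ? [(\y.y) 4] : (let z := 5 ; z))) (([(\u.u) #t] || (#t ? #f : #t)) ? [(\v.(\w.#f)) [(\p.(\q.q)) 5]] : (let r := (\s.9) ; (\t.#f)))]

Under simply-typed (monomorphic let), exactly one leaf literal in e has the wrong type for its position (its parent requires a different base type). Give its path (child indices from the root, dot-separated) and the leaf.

Trace:
  unify Int ~ Bool
  FAIL: mismatch Int ~ Bool

Answer: 0.0.0 : 4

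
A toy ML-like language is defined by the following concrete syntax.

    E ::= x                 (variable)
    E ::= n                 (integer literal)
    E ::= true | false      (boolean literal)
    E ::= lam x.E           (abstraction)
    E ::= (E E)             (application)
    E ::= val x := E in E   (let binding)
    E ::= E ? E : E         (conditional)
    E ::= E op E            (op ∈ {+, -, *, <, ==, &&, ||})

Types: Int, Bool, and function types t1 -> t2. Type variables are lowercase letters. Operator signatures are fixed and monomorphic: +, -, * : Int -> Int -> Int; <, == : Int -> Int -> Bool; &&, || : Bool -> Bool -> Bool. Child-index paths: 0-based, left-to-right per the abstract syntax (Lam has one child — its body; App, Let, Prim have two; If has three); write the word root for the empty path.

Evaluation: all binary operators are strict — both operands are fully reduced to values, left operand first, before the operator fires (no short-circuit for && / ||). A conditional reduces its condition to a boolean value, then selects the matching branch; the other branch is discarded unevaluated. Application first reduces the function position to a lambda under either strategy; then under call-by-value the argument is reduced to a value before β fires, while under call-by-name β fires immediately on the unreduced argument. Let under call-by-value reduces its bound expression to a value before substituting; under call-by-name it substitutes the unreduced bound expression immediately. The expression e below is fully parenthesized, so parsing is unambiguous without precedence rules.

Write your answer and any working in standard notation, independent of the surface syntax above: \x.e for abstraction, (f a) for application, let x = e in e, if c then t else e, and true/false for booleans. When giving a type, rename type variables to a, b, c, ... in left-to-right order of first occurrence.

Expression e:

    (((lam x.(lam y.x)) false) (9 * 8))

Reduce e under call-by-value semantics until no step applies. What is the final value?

Answer: false

Working:
step 0: (((\x.(\y.x)) false) (9 * 8))
step 1: [beta@0] ((\y.false) (9 * 8))
step 2: [delta@1] ((\y.false) 72)
step 3: [beta@root] false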